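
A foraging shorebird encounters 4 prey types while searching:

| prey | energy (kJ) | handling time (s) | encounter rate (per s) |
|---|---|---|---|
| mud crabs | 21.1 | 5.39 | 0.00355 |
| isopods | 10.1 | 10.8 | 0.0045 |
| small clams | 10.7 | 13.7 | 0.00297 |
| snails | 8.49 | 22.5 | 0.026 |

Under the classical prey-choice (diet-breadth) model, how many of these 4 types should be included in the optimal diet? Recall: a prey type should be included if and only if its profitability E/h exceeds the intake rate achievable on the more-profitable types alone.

Rank by E/h (kJ/s): mud crabs 3.91, isopods 0.935, small clams 0.781, snails 0.377. Include each in turn until the next type's E/h falls below the running intake rate.
Rate on top 1: 0.0735. isopods: 0.935 > 0.0735 → include.
Rate on top 2: 0.1127. small clams: 0.781 > 0.1127 → include.
Rate on top 3: 0.1373. snails: 0.377 > 0.1373 → include.
Optimal diet: mud crabs, isopods, small clams, snails — 4 of 4 types.

4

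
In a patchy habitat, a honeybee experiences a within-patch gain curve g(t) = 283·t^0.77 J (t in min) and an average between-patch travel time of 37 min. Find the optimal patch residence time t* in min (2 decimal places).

123.87 min

By the marginal value theorem, leave when the instantaneous gain rate g'(t) equals the habitat-wide average g(t)/(T + t).
g'(t) = 0.77·283·t^-0.23. Setting 0.77·283·t^-0.23 = 283·t^0.77/(37+t) gives 0.77(37+t) = t, so 0.23·t = 0.77×37.
t* = 0.77×37/0.23 = 123.9 min.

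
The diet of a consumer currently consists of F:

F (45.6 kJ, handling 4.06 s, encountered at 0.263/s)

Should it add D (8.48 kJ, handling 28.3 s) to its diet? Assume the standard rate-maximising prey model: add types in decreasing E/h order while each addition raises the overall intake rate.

Current rate: (0.263×45.6)/(1 + 0.263×4.06) = 5.8 kJ/s.
D: E/h = 8.48/28.3 = 0.2996 kJ/s.
Since 0.2996 < R, time spent handling D is better spent searching.

No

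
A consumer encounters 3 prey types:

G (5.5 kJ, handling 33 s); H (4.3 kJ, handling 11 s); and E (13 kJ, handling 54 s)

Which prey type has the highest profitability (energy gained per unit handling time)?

Profitability E/h (kJ/s): G = 5.5/33 = 0.167, H = 4.3/11 = 0.391, E = 13/54 = 0.241.
Ranked: H > E > G.

H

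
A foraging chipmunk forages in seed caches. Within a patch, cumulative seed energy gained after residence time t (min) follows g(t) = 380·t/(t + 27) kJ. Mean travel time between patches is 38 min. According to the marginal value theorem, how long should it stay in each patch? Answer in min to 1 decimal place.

32.0 min

Optimal t* satisfies g'(t*) = g(t*)/(T + t*).
g'(t) = 380·27/(t + 27)². Setting 380·27/(t+27)² = 380t/[(t+27)(38+t)] gives 27(38+t) = t(t+27), so t² = 27×38 = 1026.
t* = √1026 = 32.03 min.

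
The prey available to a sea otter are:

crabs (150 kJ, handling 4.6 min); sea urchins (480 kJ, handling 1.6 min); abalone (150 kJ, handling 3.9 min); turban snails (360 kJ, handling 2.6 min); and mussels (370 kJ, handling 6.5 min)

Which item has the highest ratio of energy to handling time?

sea urchins

Profitability E/h (kJ/min): crabs = 150/4.6 = 32.6, sea urchins = 480/1.6 = 300, abalone = 150/3.9 = 38.5, turban snails = 360/2.6 = 138, mussels = 370/6.5 = 56.9.
Ranked: sea urchins > turban snails > mussels > abalone > crabs.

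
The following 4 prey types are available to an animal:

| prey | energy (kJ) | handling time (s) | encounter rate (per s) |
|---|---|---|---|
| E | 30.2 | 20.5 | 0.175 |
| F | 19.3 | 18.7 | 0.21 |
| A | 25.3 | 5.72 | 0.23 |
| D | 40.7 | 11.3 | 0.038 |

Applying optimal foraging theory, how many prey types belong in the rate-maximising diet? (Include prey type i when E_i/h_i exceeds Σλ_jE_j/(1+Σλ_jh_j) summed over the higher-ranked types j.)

Profitabilities (E/h, kJ/s): A 4.42, D 3.6, E 1.47, F 1.03. Add prey in this order while the next type's profitability exceeds the intake rate on those already taken.
Rate on top 1: 2.513. D: 3.6 > 2.513 → include.
Rate on top 2: 2.683. E: 1.47 < 2.683 → exclude; stop.
Optimal diet: A, D — 2 of 4 types.

2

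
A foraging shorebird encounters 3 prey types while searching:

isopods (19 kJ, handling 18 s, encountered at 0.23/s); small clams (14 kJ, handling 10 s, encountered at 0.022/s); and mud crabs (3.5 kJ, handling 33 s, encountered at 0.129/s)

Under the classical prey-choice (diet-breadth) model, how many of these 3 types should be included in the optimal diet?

Rank by E/h (kJ/s): small clams 1.4, isopods 1.06, mud crabs 0.106. Include each in turn until the next type's E/h falls below the running intake rate.
Rate on top 1: 0.2525. isopods: 1.06 > 0.2525 → include.
Rate on top 2: 0.8728. mud crabs: 0.106 < 0.8728 → exclude; stop.
Optimal diet: small clams, isopods — 2 of 3 types.

2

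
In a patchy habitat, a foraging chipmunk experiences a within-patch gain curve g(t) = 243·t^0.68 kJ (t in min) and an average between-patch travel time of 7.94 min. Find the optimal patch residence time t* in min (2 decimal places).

By the marginal value theorem, leave when the instantaneous gain rate g'(t) equals the habitat-wide average g(t)/(T + t).
g'(t) = 0.68·243·t^-0.32. Setting 0.68·243·t^-0.32 = 243·t^0.68/(7.94+t) gives 0.68(7.94+t) = t, so 0.32·t = 0.68×7.94.
t* = 0.68×7.94/0.32 = 16.87 min.

16.87 min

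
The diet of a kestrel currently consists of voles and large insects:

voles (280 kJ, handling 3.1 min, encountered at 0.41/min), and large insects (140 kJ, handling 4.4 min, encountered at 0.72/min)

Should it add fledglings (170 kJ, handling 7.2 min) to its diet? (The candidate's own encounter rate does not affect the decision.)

Current rate: (0.41×280 + 0.72×140)/(1 + 0.41×3.1 + 0.72×4.4) = 39.64 kJ/min.
Profitability of fledglings: 170/7.2 = 23.61 kJ/min.
23.61 < 39.64, so adding fledglings would lower the average — exclude it.

No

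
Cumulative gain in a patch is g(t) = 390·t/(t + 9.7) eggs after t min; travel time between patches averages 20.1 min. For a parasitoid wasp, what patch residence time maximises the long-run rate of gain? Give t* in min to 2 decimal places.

By the marginal value theorem, leave when the instantaneous gain rate g'(t) equals the habitat-wide average g(t)/(T + t).
g'(t) = 390·9.7/(t + 9.7)². Setting 390·9.7/(t+9.7)² = 390t/[(t+9.7)(20.1+t)] gives 9.7(20.1+t) = t(t+9.7), so t² = 9.7×20.1 = 195.
t* = √195 = 13.96 min.

13.96 min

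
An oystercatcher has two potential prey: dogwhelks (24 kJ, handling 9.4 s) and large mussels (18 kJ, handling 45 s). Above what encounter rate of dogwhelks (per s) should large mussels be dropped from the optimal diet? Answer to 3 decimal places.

0.020 per s

Drop large mussels once their profitability E₂/h₂ falls below the rate achievable on dogwhelks alone: E₂/h₂ = λE₁/(1 + λh₁).
Solve for λ: λE₁h₂ = E₂(1 + λh₁) → λ(E₁h₂ − E₂h₁) = E₂ → λ = E₂/(E₁h₂ − E₂h₁).
λ = 18/(24×45 − 18×9.4) = 18/910.8 = 0.01976 per s.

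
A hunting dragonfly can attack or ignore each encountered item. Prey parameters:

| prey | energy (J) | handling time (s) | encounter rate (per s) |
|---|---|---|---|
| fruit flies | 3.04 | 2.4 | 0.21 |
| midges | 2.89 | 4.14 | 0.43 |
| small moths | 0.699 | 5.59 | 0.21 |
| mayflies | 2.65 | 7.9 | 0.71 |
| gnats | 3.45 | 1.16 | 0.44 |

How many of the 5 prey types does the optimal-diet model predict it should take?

Rank by E/h (J/s): gnats 2.97, fruit flies 1.27, midges 0.698, mayflies 0.335, small moths 0.125. Include each in turn until the next type's E/h falls below the running intake rate.
Rate on top 1: 1.005. fruit flies: 1.27 > 1.005 → include.
Rate on top 2: 1.07. midges: 0.698 < 1.07 → exclude; stop.
Optimal diet: gnats, fruit flies — 2 of 5 types.

2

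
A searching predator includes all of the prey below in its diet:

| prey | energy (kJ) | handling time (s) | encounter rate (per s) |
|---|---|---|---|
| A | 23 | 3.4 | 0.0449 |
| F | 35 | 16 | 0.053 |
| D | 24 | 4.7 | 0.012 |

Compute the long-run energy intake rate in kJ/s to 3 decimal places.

R = (0.0449×23 + 0.053×35 + 0.012×24) / (1 + 0.0449×3.4 + 0.053×16 + 0.012×4.7) = 3.176/2.057 = 1.544 kJ/s.

1.544 kJ/s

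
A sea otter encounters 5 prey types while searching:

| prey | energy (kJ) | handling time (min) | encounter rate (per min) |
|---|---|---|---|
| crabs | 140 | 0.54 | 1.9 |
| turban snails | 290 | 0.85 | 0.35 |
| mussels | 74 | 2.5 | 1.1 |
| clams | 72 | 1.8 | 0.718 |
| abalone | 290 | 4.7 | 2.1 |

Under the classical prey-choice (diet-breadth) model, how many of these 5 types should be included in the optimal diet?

E/h in descending order: turban snails 341, crabs 259, abalone 61.7, clams 40, mussels 29.6 kJ/min. The optimal diet is the largest prefix of this list for which every included type satisfies E_i/h_i > R on the types above it.
Rate on top 1: 78.23. crabs: 259 > 78.23 → include.
Rate on top 2: 158.2. abalone: 61.7 < 158.2 → exclude; stop.
Optimal diet: turban snails, crabs — 2 of 5 types.

2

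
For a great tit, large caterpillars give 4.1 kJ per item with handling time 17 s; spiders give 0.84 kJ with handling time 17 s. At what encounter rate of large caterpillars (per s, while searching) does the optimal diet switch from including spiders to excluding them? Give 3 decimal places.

At the threshold, the rate on large caterpillars alone equals the profitability of spiders: λ·4.1/(1 + λ·17) = 0.84/17 = 0.04941.
Rearranging, λ(4.1 − 0.04941×17) = 0.04941, so λ = 0.04941/3.26 = 0.01516 per s.

0.015 per s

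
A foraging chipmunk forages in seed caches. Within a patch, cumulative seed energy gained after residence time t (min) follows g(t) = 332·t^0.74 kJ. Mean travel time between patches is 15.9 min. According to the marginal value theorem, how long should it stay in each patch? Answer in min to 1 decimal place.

Optimal t* satisfies g'(t*) = g(t*)/(T + t*).
g'(t) = 0.74·332·t^-0.26. Setting 0.74·332·t^-0.26 = 332·t^0.74/(15.9+t) gives 0.74(15.9+t) = t, so 0.26·t = 0.74×15.9.
t* = 0.74×15.9/0.26 = 45.25 min.

45.3 min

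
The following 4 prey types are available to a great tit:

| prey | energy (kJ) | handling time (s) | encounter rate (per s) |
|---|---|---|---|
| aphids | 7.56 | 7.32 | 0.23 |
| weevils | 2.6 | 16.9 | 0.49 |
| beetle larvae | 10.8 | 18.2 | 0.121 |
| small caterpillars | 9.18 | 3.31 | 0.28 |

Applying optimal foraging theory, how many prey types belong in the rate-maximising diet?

1

Profitabilities (E/h, kJ/s): small caterpillars 2.77, aphids 1.03, beetle larvae 0.593, weevils 0.154. Add prey in this order while the next type's profitability exceeds the intake rate on those already taken.
Rate on top 1: 1.334. aphids: 1.03 < 1.334 → exclude; stop.
Optimal diet: small caterpillars — 1 of 4 types.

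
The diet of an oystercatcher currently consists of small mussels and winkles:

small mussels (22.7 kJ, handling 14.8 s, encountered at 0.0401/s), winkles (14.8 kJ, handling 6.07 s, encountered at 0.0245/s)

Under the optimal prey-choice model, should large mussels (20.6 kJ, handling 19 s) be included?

Yes

Current rate: (0.0401×22.7 + 0.0245×14.8)/(1 + 0.0401×14.8 + 0.0245×6.07) = 0.7306 kJ/s.
Profitability of large mussels: 20.6/19 = 1.084 kJ/s.
1.084 > 0.7306, so adding large mussels raises the average — include it.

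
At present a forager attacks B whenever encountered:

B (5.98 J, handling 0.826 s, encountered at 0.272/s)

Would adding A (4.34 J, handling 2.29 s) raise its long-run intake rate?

Intake rate on the current diet: R = (0.272×5.98) / (1 + 0.272×0.826) = 1.627/1.225 = 1.328 J/s.
Profitability of A: 4.34/2.29 = 1.895 J/s.
Since 1.895 > R, including A increases the long-run rate.

Yes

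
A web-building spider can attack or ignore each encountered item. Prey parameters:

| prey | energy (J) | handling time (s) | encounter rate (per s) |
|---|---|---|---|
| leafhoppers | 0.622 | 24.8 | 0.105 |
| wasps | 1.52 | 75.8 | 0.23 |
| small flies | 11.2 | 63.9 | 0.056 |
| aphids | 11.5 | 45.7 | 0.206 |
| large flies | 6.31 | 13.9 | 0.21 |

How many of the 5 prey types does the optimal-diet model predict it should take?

1

E/h in descending order: large flies 0.454, aphids 0.252, small flies 0.175, leafhoppers 0.0251, wasps 0.0201 J/s. The optimal diet is the largest prefix of this list for which every included type satisfies E_i/h_i > R on the types above it.
Rate on top 1: 0.3381. aphids: 0.252 < 0.3381 → exclude; stop.
Optimal diet: large flies — 1 of 5 types.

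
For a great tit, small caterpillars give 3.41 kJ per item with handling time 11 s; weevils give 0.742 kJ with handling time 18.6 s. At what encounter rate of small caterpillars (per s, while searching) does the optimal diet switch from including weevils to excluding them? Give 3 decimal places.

0.013 per s

At the threshold, the rate on small caterpillars alone equals the profitability of weevils: λ·3.41/(1 + λ·11) = 0.742/18.6 = 0.03989.
Rearranging, λ(3.41 − 0.03989×11) = 0.03989, so λ = 0.03989/2.971 = 0.01343 per s.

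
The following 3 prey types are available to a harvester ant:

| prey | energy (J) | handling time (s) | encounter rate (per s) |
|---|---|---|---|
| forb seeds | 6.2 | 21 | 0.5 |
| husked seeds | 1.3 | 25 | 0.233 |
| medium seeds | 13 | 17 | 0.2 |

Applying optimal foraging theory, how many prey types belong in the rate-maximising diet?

Rank by E/h (J/s): medium seeds 0.765, forb seeds 0.295, husked seeds 0.052. Include each in turn until the next type's E/h falls below the running intake rate.
Rate on top 1: 0.5909. forb seeds: 0.295 < 0.5909 → exclude; stop.
Optimal diet: medium seeds — 1 of 3 types.

1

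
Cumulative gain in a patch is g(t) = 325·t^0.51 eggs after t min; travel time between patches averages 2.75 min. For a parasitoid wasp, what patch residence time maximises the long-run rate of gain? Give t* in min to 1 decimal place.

2.9 min

By the marginal value theorem, leave when the instantaneous gain rate g'(t) equals the habitat-wide average g(t)/(T + t).
g'(t) = 0.51·325·t^-0.49. Setting 0.51·325·t^-0.49 = 325·t^0.51/(2.75+t) gives 0.51(2.75+t) = t, so 0.49·t = 0.51×2.75.
t* = 0.51×2.75/0.49 = 2.862 min.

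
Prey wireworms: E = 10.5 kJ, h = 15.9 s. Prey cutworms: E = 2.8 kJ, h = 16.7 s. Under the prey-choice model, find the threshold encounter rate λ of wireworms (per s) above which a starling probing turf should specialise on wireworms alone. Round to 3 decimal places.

0.021 per s

At the threshold, the rate on wireworms alone equals the profitability of cutworms: λ·10.5/(1 + λ·15.9) = 2.8/16.7 = 0.1677.
Rearranging, λ(10.5 − 0.1677×15.9) = 0.1677, so λ = 0.1677/7.834 = 0.0214 per s.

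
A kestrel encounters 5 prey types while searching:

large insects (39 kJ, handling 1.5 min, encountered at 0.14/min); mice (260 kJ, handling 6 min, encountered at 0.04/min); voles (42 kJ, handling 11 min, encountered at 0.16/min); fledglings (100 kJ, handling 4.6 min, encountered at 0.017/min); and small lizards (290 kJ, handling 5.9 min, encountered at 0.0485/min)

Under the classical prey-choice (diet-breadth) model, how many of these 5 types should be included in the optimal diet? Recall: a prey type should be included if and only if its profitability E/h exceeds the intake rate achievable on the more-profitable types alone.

Profitabilities (E/h, kJ/min): small lizards 49.2, mice 43.3, large insects 26, fledglings 21.7, voles 3.82. Add prey in this order while the next type's profitability exceeds the intake rate on those already taken.
Rate on top 1: 10.94. mice: 43.3 > 10.94 → include.
Rate on top 2: 16.03. large insects: 26 > 16.03 → include.
Rate on top 3: 17.24. fledglings: 21.7 > 17.24 → include.
Rate on top 4: 17.43. voles: 3.82 < 17.43 → exclude; stop.
Optimal diet: small lizards, mice, large insects, fledglings — 4 of 5 types.

4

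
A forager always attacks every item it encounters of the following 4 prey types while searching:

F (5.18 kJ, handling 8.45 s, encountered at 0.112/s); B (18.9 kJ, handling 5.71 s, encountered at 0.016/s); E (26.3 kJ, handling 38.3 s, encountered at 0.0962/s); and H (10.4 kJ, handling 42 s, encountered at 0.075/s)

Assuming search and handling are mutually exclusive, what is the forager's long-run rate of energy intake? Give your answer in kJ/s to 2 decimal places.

0.47 kJ/s

R = (0.112×5.18 + 0.016×18.9 + 0.0962×26.3 + 0.075×10.4) / (1 + 0.112×8.45 + 0.016×5.71 + 0.0962×38.3 + 0.075×42) = 4.193/8.872 = 0.4726 kJ/s.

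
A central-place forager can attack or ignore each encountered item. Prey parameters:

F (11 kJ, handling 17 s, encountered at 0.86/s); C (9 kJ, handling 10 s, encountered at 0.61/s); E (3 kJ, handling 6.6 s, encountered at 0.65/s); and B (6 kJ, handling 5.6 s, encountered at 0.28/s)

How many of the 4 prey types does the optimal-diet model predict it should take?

E/h in descending order: B 1.07, C 0.9, F 0.647, E 0.455 kJ/s. The optimal diet is the largest prefix of this list for which every included type satisfies E_i/h_i > R on the types above it.
Rate on top 1: 0.6542. C: 0.9 > 0.6542 → include.
Rate on top 2: 0.8272. F: 0.647 < 0.8272 → exclude; stop.
Optimal diet: B, C — 2 of 4 types.

2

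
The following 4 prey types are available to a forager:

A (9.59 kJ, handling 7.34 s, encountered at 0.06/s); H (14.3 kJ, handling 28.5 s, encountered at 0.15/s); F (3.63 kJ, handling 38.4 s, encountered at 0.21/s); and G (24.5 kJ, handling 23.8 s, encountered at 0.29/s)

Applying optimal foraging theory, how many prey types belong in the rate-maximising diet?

E/h in descending order: A 1.31, G 1.03, H 0.502, F 0.0945 kJ/s. The optimal diet is the largest prefix of this list for which every included type satisfies E_i/h_i > R on the types above it.
Rate on top 1: 0.3995. G: 1.03 > 0.3995 → include.
Rate on top 2: 0.9206. H: 0.502 < 0.9206 → exclude; stop.
Optimal diet: A, G — 2 of 4 types.

2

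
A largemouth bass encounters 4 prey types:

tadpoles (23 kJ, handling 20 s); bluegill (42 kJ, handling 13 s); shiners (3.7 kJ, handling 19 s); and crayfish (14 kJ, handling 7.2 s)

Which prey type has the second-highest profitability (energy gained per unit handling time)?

Profitability E/h (kJ/s): tadpoles = 23/20 = 1.15, bluegill = 42/13 = 3.23, shiners = 3.7/19 = 0.195, crayfish = 14/7.2 = 1.94.
Ranked: bluegill > crayfish > tadpoles > shiners.

crayfish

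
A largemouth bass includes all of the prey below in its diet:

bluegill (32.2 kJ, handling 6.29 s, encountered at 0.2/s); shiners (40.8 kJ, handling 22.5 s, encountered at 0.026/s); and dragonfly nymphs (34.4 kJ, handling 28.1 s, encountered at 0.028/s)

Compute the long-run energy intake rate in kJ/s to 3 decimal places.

R = Σλ_iE_i / (1 + Σλ_ih_i)
Numerator: 0.2×32.2 + 0.026×40.8 + 0.028×34.4 = 8.464
Denominator: 1 + 0.2×6.29 + 0.026×22.5 + 0.028×28.1 = 3.63
R = 8.464/3.63 = 2.332 kJ/s

2.332 kJ/s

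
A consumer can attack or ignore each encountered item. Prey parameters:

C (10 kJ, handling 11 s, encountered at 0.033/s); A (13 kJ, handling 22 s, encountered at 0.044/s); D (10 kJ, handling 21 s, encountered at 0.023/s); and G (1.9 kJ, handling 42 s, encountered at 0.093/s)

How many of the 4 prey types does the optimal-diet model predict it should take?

E/h in descending order: C 0.909, A 0.591, D 0.476, G 0.0452 kJ/s. The optimal diet is the largest prefix of this list for which every included type satisfies E_i/h_i > R on the types above it.
Rate on top 1: 0.2421. A: 0.591 > 0.2421 → include.
Rate on top 2: 0.387. D: 0.476 > 0.387 → include.
Rate on top 3: 0.4023. G: 0.0452 < 0.4023 → exclude; stop.
Optimal diet: C, A, D — 3 of 4 types.

3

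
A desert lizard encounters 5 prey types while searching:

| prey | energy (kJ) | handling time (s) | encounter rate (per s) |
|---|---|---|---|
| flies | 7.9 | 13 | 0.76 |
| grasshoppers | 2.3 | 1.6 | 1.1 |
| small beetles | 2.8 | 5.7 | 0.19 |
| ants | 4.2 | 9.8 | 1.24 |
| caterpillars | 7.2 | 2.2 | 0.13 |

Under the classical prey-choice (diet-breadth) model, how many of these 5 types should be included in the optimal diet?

Profitabilities (E/h, kJ/s): caterpillars 3.27, grasshoppers 1.44, flies 0.608, small beetles 0.491, ants 0.429. Add prey in this order while the next type's profitability exceeds the intake rate on those already taken.
Rate on top 1: 0.7278. grasshoppers: 1.44 > 0.7278 → include.
Rate on top 2: 1.138. flies: 0.608 < 1.138 → exclude; stop.
Optimal diet: caterpillars, grasshoppers — 2 of 5 types.

2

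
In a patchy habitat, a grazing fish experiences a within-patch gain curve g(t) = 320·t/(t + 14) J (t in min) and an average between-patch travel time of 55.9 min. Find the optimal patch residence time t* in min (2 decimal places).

Optimal t* satisfies g'(t*) = g(t*)/(T + t*).
g'(t) = 320·14/(t + 14)². Setting 320·14/(t+14)² = 320t/[(t+14)(55.9+t)] gives 14(55.9+t) = t(t+14), so t² = 14×55.9 = 782.6.
t* = √782.6 = 27.97 min.

27.97 min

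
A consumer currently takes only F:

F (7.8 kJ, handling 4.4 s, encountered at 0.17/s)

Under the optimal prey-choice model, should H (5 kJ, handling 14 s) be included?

No

On F alone, R = ΣλE/(1+Σλh) = 1.326/1.748 = 0.7586 kJ/s.
Profitability of H: 5/14 = 0.3571 kJ/s.
Since 0.3571 < R, time spent handling H is better spent searching.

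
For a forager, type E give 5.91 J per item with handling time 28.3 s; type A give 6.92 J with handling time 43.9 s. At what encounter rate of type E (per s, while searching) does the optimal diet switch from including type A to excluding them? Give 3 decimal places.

Drop type A once their profitability E₂/h₂ falls below the rate achievable on type E alone: E₂/h₂ = λE₁/(1 + λh₁).
Solve for λ: λE₁h₂ = E₂(1 + λh₁) → λ(E₁h₂ − E₂h₁) = E₂ → λ = E₂/(E₁h₂ − E₂h₁).
λ = 6.92/(5.91×43.9 − 6.92×28.3) = 6.92/63.61 = 0.1088 per s.

0.109 per s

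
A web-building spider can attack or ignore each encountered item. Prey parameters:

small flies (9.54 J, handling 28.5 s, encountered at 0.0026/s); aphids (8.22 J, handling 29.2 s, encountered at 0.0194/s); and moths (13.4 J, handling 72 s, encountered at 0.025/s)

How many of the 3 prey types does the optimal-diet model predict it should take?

Rank by E/h (J/s): small flies 0.335, aphids 0.282, moths 0.186. Include each in turn until the next type's E/h falls below the running intake rate.
Rate on top 1: 0.02309. aphids: 0.282 > 0.02309 → include.
Rate on top 2: 0.1123. moths: 0.186 > 0.1123 → include.
Optimal diet: small flies, aphids, moths — 3 of 3 types.

3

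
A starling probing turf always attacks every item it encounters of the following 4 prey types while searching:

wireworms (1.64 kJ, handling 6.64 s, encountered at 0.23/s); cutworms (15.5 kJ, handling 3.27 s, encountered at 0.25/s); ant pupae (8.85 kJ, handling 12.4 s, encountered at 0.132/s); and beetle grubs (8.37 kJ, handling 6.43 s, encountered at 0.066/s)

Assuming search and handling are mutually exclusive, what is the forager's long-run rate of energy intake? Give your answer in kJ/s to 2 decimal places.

1.10 kJ/s

R = (0.23×1.64 + 0.25×15.5 + 0.132×8.85 + 0.066×8.37) / (1 + 0.23×6.64 + 0.25×3.27 + 0.132×12.4 + 0.066×6.43) = 5.973/5.406 = 1.105 kJ/s.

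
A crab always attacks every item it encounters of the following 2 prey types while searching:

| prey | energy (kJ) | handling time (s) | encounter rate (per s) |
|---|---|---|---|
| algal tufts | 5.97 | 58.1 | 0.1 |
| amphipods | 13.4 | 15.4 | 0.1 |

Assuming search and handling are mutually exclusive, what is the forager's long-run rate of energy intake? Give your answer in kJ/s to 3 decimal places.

Energy encountered per unit search time: 0.1×5.97 + 0.1×13.4 = 1.937 kJ/s.
Handling time per unit search time: 0.1×58.1 + 0.1×15.4 = 7.35.
Rate = 1.937/(1 + 7.35) = 0.232 kJ/s.

0.232 kJ/s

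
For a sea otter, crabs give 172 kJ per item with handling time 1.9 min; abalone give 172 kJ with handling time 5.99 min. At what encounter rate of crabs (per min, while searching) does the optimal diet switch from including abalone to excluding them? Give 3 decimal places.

0.244 per min

At the threshold, the rate on crabs alone equals the profitability of abalone: λ·172/(1 + λ·1.9) = 172/5.99 = 28.71.
Rearranging, λ(172 − 28.71×1.9) = 28.71, so λ = 28.71/117.4 = 0.2445 per min.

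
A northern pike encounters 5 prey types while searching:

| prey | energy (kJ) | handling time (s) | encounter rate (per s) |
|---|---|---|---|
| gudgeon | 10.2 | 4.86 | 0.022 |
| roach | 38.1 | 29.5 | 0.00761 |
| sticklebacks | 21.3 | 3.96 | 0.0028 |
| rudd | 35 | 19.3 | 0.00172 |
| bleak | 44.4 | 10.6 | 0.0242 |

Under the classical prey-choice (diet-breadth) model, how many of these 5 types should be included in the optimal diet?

5

Rank by E/h (kJ/s): sticklebacks 5.38, bleak 4.19, gudgeon 2.1, rudd 1.81, roach 1.29. Include each in turn until the next type's E/h falls below the running intake rate.
Rate on top 1: 0.05899. bleak: 4.19 > 0.05899 → include.
Rate on top 2: 0.8947. gudgeon: 2.1 > 0.8947 → include.
Rate on top 3: 0.9884. rudd: 1.81 > 0.9884 → include.
Rate on top 4: 1.008. roach: 1.29 > 1.008 → include.
Optimal diet: sticklebacks, bleak, gudgeon, rudd, roach — 5 of 5 types.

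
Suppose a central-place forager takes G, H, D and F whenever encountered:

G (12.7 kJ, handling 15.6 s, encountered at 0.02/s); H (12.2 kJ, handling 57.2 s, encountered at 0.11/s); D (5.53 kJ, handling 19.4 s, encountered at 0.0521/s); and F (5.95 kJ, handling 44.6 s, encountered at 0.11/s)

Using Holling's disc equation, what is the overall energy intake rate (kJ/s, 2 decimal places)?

Energy encountered per unit search time: 0.02×12.7 + 0.11×12.2 + 0.0521×5.53 + 0.11×5.95 = 2.539 kJ/s.
Handling time per unit search time: 0.02×15.6 + 0.11×57.2 + 0.0521×19.4 + 0.11×44.6 = 12.52.
Rate = 2.539/(1 + 12.52) = 0.1878 kJ/s.

0.19 kJ/s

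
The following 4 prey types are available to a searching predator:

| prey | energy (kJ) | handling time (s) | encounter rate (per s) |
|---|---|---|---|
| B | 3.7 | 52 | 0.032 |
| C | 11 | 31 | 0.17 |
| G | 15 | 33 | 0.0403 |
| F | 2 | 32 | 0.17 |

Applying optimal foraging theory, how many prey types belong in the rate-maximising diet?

2

E/h in descending order: G 0.455, C 0.355, B 0.0712, F 0.0625 kJ/s. The optimal diet is the largest prefix of this list for which every included type satisfies E_i/h_i > R on the types above it.
Rate on top 1: 0.2595. C: 0.355 > 0.2595 → include.
Rate on top 2: 0.3256. B: 0.0712 < 0.3256 → exclude; stop.
Optimal diet: G, C — 2 of 4 types.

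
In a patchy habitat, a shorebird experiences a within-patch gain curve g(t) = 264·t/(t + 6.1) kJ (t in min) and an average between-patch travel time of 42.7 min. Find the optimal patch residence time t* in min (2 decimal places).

16.14 min

Maximise g(t)/(T+t): set derivative to zero → g'(t)(T+t) = g(t).
g'(t) = 264·6.1/(t + 6.1)². Setting 264·6.1/(t+6.1)² = 264t/[(t+6.1)(42.7+t)] gives 6.1(42.7+t) = t(t+6.1), so t² = 6.1×42.7 = 260.5.
t* = √260.5 = 16.14 min.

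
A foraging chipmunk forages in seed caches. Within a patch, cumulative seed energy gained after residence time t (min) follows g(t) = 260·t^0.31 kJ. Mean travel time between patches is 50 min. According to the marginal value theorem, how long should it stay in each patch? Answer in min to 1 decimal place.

Optimal t* satisfies g'(t*) = g(t*)/(T + t*).
g'(t) = 0.31·260·t^-0.69. Setting 0.31·260·t^-0.69 = 260·t^0.31/(50+t) gives 0.31(50+t) = t, so 0.69·t = 0.31×50.
t* = 0.31×50/0.69 = 22.46 min.

22.5 min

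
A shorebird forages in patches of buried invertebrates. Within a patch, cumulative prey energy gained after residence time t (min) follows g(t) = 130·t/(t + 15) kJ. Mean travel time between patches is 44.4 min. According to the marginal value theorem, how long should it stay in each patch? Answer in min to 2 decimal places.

25.81 min

Optimal t* satisfies g'(t*) = g(t*)/(T + t*).
g'(t) = 130·15/(t + 15)². Setting 130·15/(t+15)² = 130t/[(t+15)(44.4+t)] gives 15(44.4+t) = t(t+15), so t² = 15×44.4 = 666.
t* = √666 = 25.81 min.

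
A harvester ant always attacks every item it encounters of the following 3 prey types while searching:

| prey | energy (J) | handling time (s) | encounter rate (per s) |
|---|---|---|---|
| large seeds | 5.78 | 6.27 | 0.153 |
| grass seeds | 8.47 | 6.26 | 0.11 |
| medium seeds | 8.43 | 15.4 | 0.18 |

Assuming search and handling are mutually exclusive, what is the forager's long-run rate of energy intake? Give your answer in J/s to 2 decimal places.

R = (0.153×5.78 + 0.11×8.47 + 0.18×8.43) / (1 + 0.153×6.27 + 0.11×6.26 + 0.18×15.4) = 3.333/5.42 = 0.615 J/s.

0.62 J/s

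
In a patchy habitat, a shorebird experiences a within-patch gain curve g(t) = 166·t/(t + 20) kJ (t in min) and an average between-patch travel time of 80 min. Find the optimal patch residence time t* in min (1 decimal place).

Maximise g(t)/(T+t): set derivative to zero → g'(t)(T+t) = g(t).
g'(t) = 166·20/(t + 20)². Setting 166·20/(t+20)² = 166t/[(t+20)(80+t)] gives 20(80+t) = t(t+20), so t² = 20×80 = 1600.
t* = √1600 = 40 min.

40.0 min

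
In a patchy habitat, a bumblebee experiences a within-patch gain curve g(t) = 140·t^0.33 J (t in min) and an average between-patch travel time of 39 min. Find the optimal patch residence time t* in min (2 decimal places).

Maximise g(t)/(T+t): set derivative to zero → g'(t)(T+t) = g(t).
g'(t) = 0.33·140·t^-0.67. Setting 0.33·140·t^-0.67 = 140·t^0.33/(39+t) gives 0.33(39+t) = t, so 0.67·t = 0.33×39.
t* = 0.33×39/0.67 = 19.21 min.

19.21 min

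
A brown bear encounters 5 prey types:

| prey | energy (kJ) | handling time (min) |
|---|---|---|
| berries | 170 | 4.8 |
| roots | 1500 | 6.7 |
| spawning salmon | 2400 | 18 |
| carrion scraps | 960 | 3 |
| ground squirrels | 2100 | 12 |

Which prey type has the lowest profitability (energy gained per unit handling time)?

Profitability E/h (kJ/min): berries = 170/4.8 = 35.4, roots = 1500/6.7 = 224, spawning salmon = 2400/18 = 133, carrion scraps = 960/3 = 320, ground squirrels = 2100/12 = 175.
Ranked: carrion scraps > roots > ground squirrels > spawning salmon > berries.

berries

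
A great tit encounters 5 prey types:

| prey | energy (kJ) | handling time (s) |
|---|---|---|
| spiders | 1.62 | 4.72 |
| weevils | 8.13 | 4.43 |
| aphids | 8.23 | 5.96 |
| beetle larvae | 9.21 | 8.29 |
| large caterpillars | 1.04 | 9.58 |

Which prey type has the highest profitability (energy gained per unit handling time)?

Profitability E/h (kJ/s): spiders = 1.62/4.72 = 0.343, weevils = 8.13/4.43 = 1.84, aphids = 8.23/5.96 = 1.38, beetle larvae = 9.21/8.29 = 1.11, large caterpillars = 1.04/9.58 = 0.109.
Ranked: weevils > aphids > beetle larvae > spiders > large caterpillars.

weevils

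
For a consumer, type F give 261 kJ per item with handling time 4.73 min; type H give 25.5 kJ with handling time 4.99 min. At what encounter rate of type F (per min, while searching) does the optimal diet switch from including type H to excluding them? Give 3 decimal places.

0.022 per min

Drop type H once their profitability E₂/h₂ falls below the rate achievable on type F alone: E₂/h₂ = λE₁/(1 + λh₁).
Solve for λ: λE₁h₂ = E₂(1 + λh₁) → λ(E₁h₂ − E₂h₁) = E₂ → λ = E₂/(E₁h₂ − E₂h₁).
λ = 25.5/(261×4.99 − 25.5×4.73) = 25.5/1182 = 0.02158 per min.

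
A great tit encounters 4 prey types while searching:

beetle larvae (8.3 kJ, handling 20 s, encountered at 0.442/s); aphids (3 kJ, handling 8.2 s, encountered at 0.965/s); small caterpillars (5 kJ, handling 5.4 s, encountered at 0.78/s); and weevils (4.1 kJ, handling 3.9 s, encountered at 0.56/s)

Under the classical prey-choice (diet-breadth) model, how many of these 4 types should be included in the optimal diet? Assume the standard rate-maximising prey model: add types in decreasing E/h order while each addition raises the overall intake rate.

2

Profitabilities (E/h, kJ/s): weevils 1.05, small caterpillars 0.926, beetle larvae 0.415, aphids 0.366. Add prey in this order while the next type's profitability exceeds the intake rate on those already taken.
Rate on top 1: 0.7211. small caterpillars: 0.926 > 0.7211 → include.
Rate on top 2: 0.8378. beetle larvae: 0.415 < 0.8378 → exclude; stop.
Optimal diet: weevils, small caterpillars — 2 of 4 types.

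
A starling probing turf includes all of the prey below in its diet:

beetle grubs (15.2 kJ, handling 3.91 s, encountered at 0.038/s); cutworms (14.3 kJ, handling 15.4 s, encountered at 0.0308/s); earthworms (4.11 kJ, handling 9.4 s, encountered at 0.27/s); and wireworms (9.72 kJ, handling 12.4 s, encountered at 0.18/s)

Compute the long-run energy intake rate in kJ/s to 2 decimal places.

R = (0.038×15.2 + 0.0308×14.3 + 0.27×4.11 + 0.18×9.72) / (1 + 0.038×3.91 + 0.0308×15.4 + 0.27×9.4 + 0.18×12.4) = 3.877/6.393 = 0.6065 kJ/s.

0.61 kJ/s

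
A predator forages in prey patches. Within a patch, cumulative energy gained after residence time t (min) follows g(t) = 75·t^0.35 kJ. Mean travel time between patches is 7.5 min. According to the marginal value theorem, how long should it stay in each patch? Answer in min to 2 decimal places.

4.04 min

By the marginal value theorem, leave when the instantaneous gain rate g'(t) equals the habitat-wide average g(t)/(T + t).
g'(t) = 0.35·75·t^-0.65. Setting 0.35·75·t^-0.65 = 75·t^0.35/(7.5+t) gives 0.35(7.5+t) = t, so 0.65·t = 0.35×7.5.
t* = 0.35×7.5/0.65 = 4.038 min.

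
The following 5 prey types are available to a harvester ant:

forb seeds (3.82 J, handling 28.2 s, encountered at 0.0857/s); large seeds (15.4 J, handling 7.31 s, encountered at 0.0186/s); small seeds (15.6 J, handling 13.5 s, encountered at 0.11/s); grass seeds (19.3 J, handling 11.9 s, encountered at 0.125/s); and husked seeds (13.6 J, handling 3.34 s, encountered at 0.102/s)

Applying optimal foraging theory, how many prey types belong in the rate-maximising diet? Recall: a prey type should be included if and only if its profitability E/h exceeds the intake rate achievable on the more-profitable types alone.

E/h in descending order: husked seeds 4.07, large seeds 2.11, grass seeds 1.62, small seeds 1.16, forb seeds 0.135 J/s. The optimal diet is the largest prefix of this list for which every included type satisfies E_i/h_i > R on the types above it.
Rate on top 1: 1.035. large seeds: 2.11 > 1.035 → include.
Rate on top 2: 1.133. grass seeds: 1.62 > 1.133 → include.
Rate on top 3: 1.379. small seeds: 1.16 < 1.379 → exclude; stop.
Optimal diet: husked seeds, large seeds, grass seeds — 3 of 5 types.

3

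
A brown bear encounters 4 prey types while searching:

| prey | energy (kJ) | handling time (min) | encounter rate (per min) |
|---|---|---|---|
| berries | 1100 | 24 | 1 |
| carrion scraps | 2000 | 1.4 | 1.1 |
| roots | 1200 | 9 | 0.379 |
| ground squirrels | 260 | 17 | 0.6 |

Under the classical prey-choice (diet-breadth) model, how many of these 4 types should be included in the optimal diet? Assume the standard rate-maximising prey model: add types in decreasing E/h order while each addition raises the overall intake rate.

Profitabilities (E/h, kJ/min): carrion scraps 1.43e+03, roots 133, berries 45.8, ground squirrels 15.3. Add prey in this order while the next type's profitability exceeds the intake rate on those already taken.
Rate on top 1: 866.1. roots: 133 < 866.1 → exclude; stop.
Optimal diet: carrion scraps — 1 of 4 types.

1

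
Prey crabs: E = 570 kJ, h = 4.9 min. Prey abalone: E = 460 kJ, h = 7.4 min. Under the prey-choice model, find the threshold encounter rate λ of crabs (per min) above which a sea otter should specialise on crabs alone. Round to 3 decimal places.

Drop abalone once their profitability E₂/h₂ falls below the rate achievable on crabs alone: E₂/h₂ = λE₁/(1 + λh₁).
Solve for λ: λE₁h₂ = E₂(1 + λh₁) → λ(E₁h₂ − E₂h₁) = E₂ → λ = E₂/(E₁h₂ − E₂h₁).
λ = 460/(570×7.4 − 460×4.9) = 460/1964 = 0.2342 per min.

0.234 per min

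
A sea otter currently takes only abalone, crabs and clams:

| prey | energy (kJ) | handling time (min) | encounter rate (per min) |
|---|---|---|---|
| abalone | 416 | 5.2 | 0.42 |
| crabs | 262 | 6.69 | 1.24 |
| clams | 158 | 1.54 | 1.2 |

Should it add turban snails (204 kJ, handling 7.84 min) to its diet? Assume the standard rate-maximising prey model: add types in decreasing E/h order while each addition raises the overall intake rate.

No

Current rate: (0.42×416 + 1.24×262 + 1.2×158)/(1 + 0.42×5.2 + 1.24×6.69 + 1.2×1.54) = 51.71 kJ/min.
turban snails: E/h = 204/7.84 = 26.02 kJ/min.
26.02 < 51.71, so adding turban snails would lower the average — exclude it.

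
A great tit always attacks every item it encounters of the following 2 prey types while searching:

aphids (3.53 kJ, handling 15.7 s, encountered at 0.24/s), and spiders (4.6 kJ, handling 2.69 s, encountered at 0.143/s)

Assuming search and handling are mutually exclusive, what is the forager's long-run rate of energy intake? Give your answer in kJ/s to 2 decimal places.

R = (0.24×3.53 + 0.143×4.6) / (1 + 0.24×15.7 + 0.143×2.69) = 1.505/5.153 = 0.2921 kJ/s.

0.29 kJ/s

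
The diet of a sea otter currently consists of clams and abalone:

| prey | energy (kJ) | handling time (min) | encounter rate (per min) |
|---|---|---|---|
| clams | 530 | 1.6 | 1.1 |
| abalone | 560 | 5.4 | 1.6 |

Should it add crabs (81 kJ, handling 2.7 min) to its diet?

Current rate: (1.1×530 + 1.6×560)/(1 + 1.1×1.6 + 1.6×5.4) = 129.7 kJ/min.
Profitability of crabs: 81/2.7 = 30 kJ/min.
Since 30 < R, time spent handling crabs is better spent searching.

No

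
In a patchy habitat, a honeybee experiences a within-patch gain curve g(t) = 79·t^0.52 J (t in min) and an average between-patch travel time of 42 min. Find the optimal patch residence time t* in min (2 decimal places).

45.50 min

Maximise g(t)/(T+t): set derivative to zero → g'(t)(T+t) = g(t).
g'(t) = 0.52·79·t^-0.48. Setting 0.52·79·t^-0.48 = 79·t^0.52/(42+t) gives 0.52(42+t) = t, so 0.48·t = 0.52×42.
t* = 0.52×42/0.48 = 45.5 min.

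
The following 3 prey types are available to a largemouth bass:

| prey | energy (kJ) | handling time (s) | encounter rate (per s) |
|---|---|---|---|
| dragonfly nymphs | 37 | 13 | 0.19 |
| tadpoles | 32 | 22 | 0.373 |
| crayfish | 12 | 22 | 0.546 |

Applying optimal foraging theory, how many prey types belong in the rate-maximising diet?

1

E/h in descending order: dragonfly nymphs 2.85, tadpoles 1.45, crayfish 0.545 kJ/s. The optimal diet is the largest prefix of this list for which every included type satisfies E_i/h_i > R on the types above it.
Rate on top 1: 2.026. tadpoles: 1.45 < 2.026 → exclude; stop.
Optimal diet: dragonfly nymphs — 1 of 3 types.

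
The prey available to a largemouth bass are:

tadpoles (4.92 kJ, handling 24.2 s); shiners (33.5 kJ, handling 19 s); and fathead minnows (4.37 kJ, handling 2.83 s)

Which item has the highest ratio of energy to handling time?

shiners

Profitability E/h (kJ/s): tadpoles = 4.92/24.2 = 0.203, shiners = 33.5/19 = 1.76, fathead minnows = 4.37/2.83 = 1.54.
Ranked: shiners > fathead minnows > tadpoles.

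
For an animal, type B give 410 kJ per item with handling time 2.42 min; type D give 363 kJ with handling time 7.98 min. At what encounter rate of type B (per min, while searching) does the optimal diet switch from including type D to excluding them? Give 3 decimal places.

0.152 per min

Drop type D once their profitability E₂/h₂ falls below the rate achievable on type B alone: E₂/h₂ = λE₁/(1 + λh₁).
Solve for λ: λE₁h₂ = E₂(1 + λh₁) → λ(E₁h₂ − E₂h₁) = E₂ → λ = E₂/(E₁h₂ − E₂h₁).
λ = 363/(410×7.98 − 363×2.42) = 363/2393 = 0.1517 per min.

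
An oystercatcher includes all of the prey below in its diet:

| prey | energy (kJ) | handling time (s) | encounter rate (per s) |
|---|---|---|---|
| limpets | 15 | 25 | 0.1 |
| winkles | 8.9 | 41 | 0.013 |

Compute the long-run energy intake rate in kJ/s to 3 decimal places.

0.401 kJ/s

Energy encountered per unit search time: 0.1×15 + 0.013×8.9 = 1.616 kJ/s.
Handling time per unit search time: 0.1×25 + 0.013×41 = 3.033.
Rate = 1.616/(1 + 3.033) = 0.4006 kJ/s.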